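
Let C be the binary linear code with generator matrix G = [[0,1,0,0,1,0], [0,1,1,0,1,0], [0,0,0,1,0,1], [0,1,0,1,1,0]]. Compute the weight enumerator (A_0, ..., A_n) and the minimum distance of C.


Weight distribution: A_0 = 1, A_1 = 3, A_2 = 4, A_3 = 4, A_4 = 3, A_5 = 1. Minimum distance d = 1.

Enumerate all 2^4 = 16 messages m ∈ F_2^4.
For each, compute codeword c = mG in F_2^6, then tally its weight.
  m = 0000 → c = 000000, weight = 0.
  m = 1000 → c = 010010, weight = 2.
  m = 0100 → c = 011010, weight = 3.
  m = 1100 → c = 001000, weight = 1.
  m = 0010 → c = 000101, weight = 2.
  m = 1010 → c = 010111, weight = 4.
  m = 0110 → c = 011111, weight = 5.
  m = 1110 → c = 001101, weight = 3.
  m = 0001 → c = 010110, weight = 3.
  m = 1001 → c = 000100, weight = 1.
  m = 0101 → c = 001100, weight = 2.
  m = 1101 → c = 011110, weight = 4.
  m = 0011 → c = 010011, weight = 3.
  m = 1011 → c = 000001, weight = 1.
  m = 0111 → c = 001001, weight = 2.
  m = 1111 → c = 011011, weight = 4.
Tally weights:
  weight 0: 1 codewords.
  weight 1: 3 codewords.
  weight 2: 4 codewords.
  weight 3: 4 codewords.
  weight 4: 3 codewords.
  weight 5: 1 codewords.
Minimum distance d = smallest w > 0 with A_w > 0 = 1.
Sanity: Σ A_w = 16 = 2^4 = 16 ✓.


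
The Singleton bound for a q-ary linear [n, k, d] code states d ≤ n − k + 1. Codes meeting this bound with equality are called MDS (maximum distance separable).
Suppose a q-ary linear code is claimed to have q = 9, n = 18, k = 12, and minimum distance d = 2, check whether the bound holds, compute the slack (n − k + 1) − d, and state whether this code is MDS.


Singleton RHS = n − k + 1 = 7, slack = 5, bound satisfied, not MDS.

Singleton bound: d ≤ n − k + 1.
Here n = 18, k = 12, so n − k + 1 = 7.
Given d = 2, check d ≤ 7: YES.
Slack = (n − k + 1) − d = 5.
The code is NOT MDS (slack = 5 > 0).
Description: the claimed parameters are [18, 12, 2]_9; such a code would be non-MDS.


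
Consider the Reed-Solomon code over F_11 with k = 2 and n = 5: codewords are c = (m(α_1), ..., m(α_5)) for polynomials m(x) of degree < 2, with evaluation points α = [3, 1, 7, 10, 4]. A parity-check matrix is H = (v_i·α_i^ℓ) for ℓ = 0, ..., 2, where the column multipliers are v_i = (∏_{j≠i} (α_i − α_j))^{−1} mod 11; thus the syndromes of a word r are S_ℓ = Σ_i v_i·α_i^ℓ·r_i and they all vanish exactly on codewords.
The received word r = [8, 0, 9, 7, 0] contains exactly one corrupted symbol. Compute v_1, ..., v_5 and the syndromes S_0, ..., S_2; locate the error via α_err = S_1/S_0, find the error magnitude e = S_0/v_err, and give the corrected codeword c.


S = (4, 4, 4), error at position 2, error magnitude e = 9, c = [8, 2, 9, 7, 0].

Step 1: column multipliers v_i = (∏_{j≠i}(α_i − α_j))^{−1} mod 11.
  i = 1 (α = 3): (3−1)(3−7)(3−10)(3−4) = 2·(−4)·(−7)·(−1) = −56 ≡ 10, so v_1 = 10^{−1} = 10 (mod 11).
  i = 2 (α = 1): (1−3)(1−7)(1−10)(1−4) = (−2)·(−6)·(−9)·(−3) = 324 ≡ 5, so v_2 = 5^{−1} = 9 (mod 11).
  i = 3 (α = 7): (7−3)(7−1)(7−10)(7−4) = 4·6·(−3)·3 = −216 ≡ 4, so v_3 = 4^{−1} = 3 (mod 11).
  i = 4 (α = 10): (10−3)(10−1)(10−7)(10−4) = 7·9·3·6 = 1134 ≡ 1, so v_4 = 1^{−1} = 1 (mod 11).
  i = 5 (α = 4): (4−3)(4−1)(4−7)(4−10) = 1·3·(−3)·(−6) = 54 ≡ 10, so v_5 = 10^{−1} = 10 (mod 11).
  v = [10, 9, 3, 1, 10].
Step 2: syndromes of r = [8, 0, 9, 7, 0] (all sums mod 11).
  S_0 = Σ v_i r_i = 10·8 + 9·0 + 3·9 + 1·7 + 10·0 = 114 ≡ 4.
  S_1 = Σ v_i α_i r_i = 10·3·8 + 9·1·0 + 3·7·9 + 1·10·7 + 10·4·0 = 499 ≡ 4.
  α_i^2 mod 11 = [9, 1, 5, 1, 5].
  S_2 = Σ v_i α_i^2 r_i = 10·9·8 + 9·1·0 + 3·5·9 + 1·1·7 + 10·5·0 = 862 ≡ 4.
  S = (4, 4, 4) ≠ 0, so r is not a codeword (an error is present).
Step 3: locate the error. For a single error e at position i, S_ℓ = v_i·e·α_i^ℓ, so α_err = S_1/S_0.
  S_0^{−1} = 4^{−1} = 3 (mod 11), so α_err = 4·3 = 12 ≡ 1 = α_2. Error position i = 2.
  Consistency check: S_2/S_1 = 4·3 = 12 ≡ 1 = α_err ✓ (single-error assumption holds).
Step 4: error magnitude e = S_0/v_2 = S_0·∏_{j≠2}(α_2 − α_j) = 4·5 = 20 ≡ 9 (mod 11).
Step 5: correct position 2: c_2 = r_2 − e = 0 − 9 ≡ 2 (mod 11). Hence c = [8, 2, 9, 7, 0].
  Check: interpolating c through the α_i gives m(x) = 10 + 3·x (degree < 2) with m(α_i) = c_i for every i, so c is indeed a codeword.


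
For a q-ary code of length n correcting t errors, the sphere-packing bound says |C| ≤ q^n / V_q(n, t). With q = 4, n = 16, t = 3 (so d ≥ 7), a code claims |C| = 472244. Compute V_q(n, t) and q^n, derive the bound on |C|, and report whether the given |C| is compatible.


V_q(n, t) = 16249, q^n = 4294967296, Hamming bound = 264321, |C| = 472244 > bound (violated).

Step 1: Compute V_q(n, t) = Σ_{j=0}^3 C(n, j) (q−1)^j.
  j = 0: C(16,0)·(3)^0 = 1·1 = 1.
  j = 1: C(16,1)·(3)^1 = 16·3 = 48.
  j = 2: C(16,2)·(3)^2 = 120·9 = 1080.
  j = 3: C(16,3)·(3)^3 = 560·27 = 15120.
  V_q(n, t) = 1 + 48 + 1080 + 15120 = 16249.
Step 2: q^n = 4^16 = 4294967296.
Step 3: Hamming bound ⌊q^n / V_q(n,t)⌋ = ⌊4294967296/16249⌋ = 264321.
Step 4: Compare |C| = 472244 to 264321: violated.
The claimed |C| lies above the Hamming bound, so no 4-ary code of length 16 with d ≥ 7 can have 472244 codewords.


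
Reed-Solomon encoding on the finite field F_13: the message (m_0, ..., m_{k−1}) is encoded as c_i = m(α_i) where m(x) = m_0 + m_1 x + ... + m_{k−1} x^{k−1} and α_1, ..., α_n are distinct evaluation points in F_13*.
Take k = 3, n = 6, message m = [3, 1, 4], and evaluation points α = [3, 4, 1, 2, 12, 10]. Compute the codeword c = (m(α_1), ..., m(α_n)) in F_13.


c = [3, 6, 8, 8, 6, 10]

Message polynomial: m(x) = 3 + 1·x + 4·x^2 (mod 13).
For each evaluation point α_i, compute m(α_i) mod 13:
  α_1 = 3: Horner steps 4 → 0 → 3, so m(3) = 3.
  α_2 = 4: Horner steps 4 → 4 → 6, so m(4) = 6.
  α_3 = 1: Horner steps 4 → 5 → 8, so m(1) = 8.
  α_4 = 2: Horner steps 4 → 9 → 8, so m(2) = 8.
  α_5 = 12: Horner steps 4 → 10 → 6, so m(12) = 6.
  α_6 = 10: Horner steps 4 → 2 → 10, so m(10) = 10.
Codeword c = [3, 6, 8, 8, 6, 10] ∈ F_13^6.


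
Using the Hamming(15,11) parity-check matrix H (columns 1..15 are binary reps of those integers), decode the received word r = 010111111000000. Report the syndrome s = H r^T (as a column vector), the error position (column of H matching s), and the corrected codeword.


s = (0, 0, 1, 1)^T, error position = 3, corrected codeword c = 011111111000000

Compute s = H r^T mod 2 one row at a time:
  s_1 = 1 + 1 + 0 + 0 + 0 + 0 + 0 + 0 = 2 ≡ 0 (mod 2).
  s_2 = 1 + 1 + 1 + 1 + 0 + 0 + 0 + 0 = 4 ≡ 0 (mod 2).
  s_3 = 1 + 0 + 1 + 1 + 0 + 0 + 0 + 0 = 3 ≡ 1 (mod 2).
  s_4 = 0 + 0 + 1 + 1 + 1 + 0 + 0 + 0 = 3 ≡ 1 (mod 2).
s = (0, 0, 1, 1)^T — this equals column 3 of H (binary 0011), so error is at position 3.
Correct: flip bit 3 of r = 010111111000000 to get c = 011111111000000.


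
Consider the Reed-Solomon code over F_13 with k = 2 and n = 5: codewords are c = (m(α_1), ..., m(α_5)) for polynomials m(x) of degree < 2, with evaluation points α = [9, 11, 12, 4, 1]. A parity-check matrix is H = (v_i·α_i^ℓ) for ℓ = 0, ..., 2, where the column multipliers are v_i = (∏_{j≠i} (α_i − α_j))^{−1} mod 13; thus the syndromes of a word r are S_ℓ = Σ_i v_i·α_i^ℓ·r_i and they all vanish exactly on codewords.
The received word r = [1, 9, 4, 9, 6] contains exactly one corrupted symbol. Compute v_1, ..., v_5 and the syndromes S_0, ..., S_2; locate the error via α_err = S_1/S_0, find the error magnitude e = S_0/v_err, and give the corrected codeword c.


S = (2, 9, 8), error at position 2, error magnitude e = 6, c = [1, 3, 4, 9, 6].

Step 1: column multipliers v_i = (∏_{j≠i}(α_i − α_j))^{−1} mod 13.
  i = 1 (α = 9): (9−11)(9−12)(9−4)(9−1) = (−2)·(−3)·5·8 = 240 ≡ 6, so v_1 = 6^{−1} = 11 (mod 13).
  i = 2 (α = 11): (11−9)(11−12)(11−4)(11−1) = 2·(−1)·7·10 = −140 ≡ 3, so v_2 = 3^{−1} = 9 (mod 13).
  i = 3 (α = 12): (12−9)(12−11)(12−4)(12−1) = 3·1·8·11 = 264 ≡ 4, so v_3 = 4^{−1} = 10 (mod 13).
  i = 4 (α = 4): (4−9)(4−11)(4−12)(4−1) = (−5)·(−7)·(−8)·3 = −840 ≡ 5, so v_4 = 5^{−1} = 8 (mod 13).
  i = 5 (α = 1): (1−9)(1−11)(1−12)(1−4) = (−8)·(−10)·(−11)·(−3) = 2640 ≡ 1, so v_5 = 1^{−1} = 1 (mod 13).
  v = [11, 9, 10, 8, 1].
Step 2: syndromes of r = [1, 9, 4, 9, 6] (all sums mod 13).
  S_0 = Σ v_i r_i = 11·1 + 9·9 + 10·4 + 8·9 + 1·6 = 210 ≡ 2.
  S_1 = Σ v_i α_i r_i = 11·9·1 + 9·11·9 + 10·12·4 + 8·4·9 + 1·1·6 = 1764 ≡ 9.
  α_i^2 mod 13 = [3, 4, 1, 3, 1].
  S_2 = Σ v_i α_i^2 r_i = 11·3·1 + 9·4·9 + 10·1·4 + 8·3·9 + 1·1·6 = 619 ≡ 8.
  S = (2, 9, 8) ≠ 0, so r is not a codeword (an error is present).
Step 3: locate the error. For a single error e at position i, S_ℓ = v_i·e·α_i^ℓ, so α_err = S_1/S_0.
  S_0^{−1} = 2^{−1} = 7 (mod 13), so α_err = 9·7 = 63 ≡ 11 = α_2. Error position i = 2.
  Consistency check: S_2/S_1 = 8·3 = 24 ≡ 11 = α_err ✓ (single-error assumption holds).
Step 4: error magnitude e = S_0/v_2 = S_0·∏_{j≠2}(α_2 − α_j) = 2·3 = 6 ≡ 6 (mod 13).
Step 5: correct position 2: c_2 = r_2 − e = 9 − 6 ≡ 3 (mod 13). Hence c = [1, 3, 4, 9, 6].
  Check: interpolating c through the α_i gives m(x) = 5 + 1·x (degree < 2) with m(α_i) = c_i for every i, so c is indeed a codeword.


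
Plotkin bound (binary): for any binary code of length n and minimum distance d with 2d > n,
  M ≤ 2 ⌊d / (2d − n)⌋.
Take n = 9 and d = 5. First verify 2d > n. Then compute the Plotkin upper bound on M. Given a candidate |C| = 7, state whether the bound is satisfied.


Plotkin bound M ≤ 10; given |C| = 7 ≤ bound (satisfied).

Check applicability: 2d = 10, n = 9.
2d − n = 1 > 0, so Plotkin applies.
Compute d/(2d−n) = 5/1 ≈ 5.0000.
⌊d/(2d−n)⌋ = 5.
Plotkin bound: M ≤ 2·5 = 10.
Given |C| = 7, check: satisfied.
This |C| is below the Plotkin bound.


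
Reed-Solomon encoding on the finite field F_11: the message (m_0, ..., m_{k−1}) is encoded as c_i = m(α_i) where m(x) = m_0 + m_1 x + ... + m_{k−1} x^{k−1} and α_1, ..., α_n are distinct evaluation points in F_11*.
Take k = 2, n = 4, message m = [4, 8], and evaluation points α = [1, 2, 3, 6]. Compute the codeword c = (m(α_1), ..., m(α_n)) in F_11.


c = [1, 9, 6, 8]

Message polynomial: m(x) = 4 + 8·x (mod 11).
For each evaluation point α_i, compute m(α_i) mod 11:
  α_1 = 1: Horner steps 8 → 1, so m(1) = 1.
  α_2 = 2: Horner steps 8 → 9, so m(2) = 9.
  α_3 = 3: Horner steps 8 → 6, so m(3) = 6.
  α_4 = 6: Horner steps 8 → 8, so m(6) = 8.
Codeword c = [1, 9, 6, 8] ∈ F_11^4.


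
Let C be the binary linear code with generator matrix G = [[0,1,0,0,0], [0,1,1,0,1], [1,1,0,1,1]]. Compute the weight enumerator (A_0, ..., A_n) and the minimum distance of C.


Weight distribution: A_0 = 1, A_1 = 1, A_2 = 1, A_3 = 3, A_4 = 2. Minimum distance d = 1.

Enumerate all 2^3 = 8 messages m ∈ F_2^3.
For each, compute codeword c = mG in F_2^5, then tally its weight.
  m = 000 → c = 00000, weight = 0.
  m = 100 → c = 01000, weight = 1.
  m = 010 → c = 01101, weight = 3.
  m = 110 → c = 00101, weight = 2.
  m = 001 → c = 11011, weight = 4.
  m = 101 → c = 10011, weight = 3.
  m = 011 → c = 10110, weight = 3.
  m = 111 → c = 11110, weight = 4.
Tally weights:
  weight 0: 1 codewords.
  weight 1: 1 codewords.
  weight 2: 1 codewords.
  weight 3: 3 codewords.
  weight 4: 2 codewords.
Minimum distance d = smallest w > 0 with A_w > 0 = 1.
Sanity: Σ A_w = 8 = 2^3 = 8 ✓.


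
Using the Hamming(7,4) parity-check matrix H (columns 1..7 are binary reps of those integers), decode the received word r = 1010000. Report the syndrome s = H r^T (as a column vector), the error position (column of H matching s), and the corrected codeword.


s = (0, 1, 0)^T, error position = 2, corrected codeword c = 1110000

Compute s = H r^T mod 2 one row at a time:
  s_1 = 0 + 0 + 0 + 0 = 0 ≡ 0 (mod 2).
  s_2 = 0 + 1 + 0 + 0 = 1 ≡ 1 (mod 2).
  s_3 = 1 + 1 + 0 + 0 = 2 ≡ 0 (mod 2).
s = (0, 1, 0)^T — this equals column 2 of H (binary 010), so error is at position 2.
Correct: flip bit 2 of r = 1010000 to get c = 1110000.


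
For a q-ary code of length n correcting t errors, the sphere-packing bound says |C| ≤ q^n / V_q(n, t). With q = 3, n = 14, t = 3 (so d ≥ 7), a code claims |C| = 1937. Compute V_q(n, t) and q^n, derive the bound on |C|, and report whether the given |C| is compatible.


V_q(n, t) = 3305, q^n = 4782969, Hamming bound = 1447, |C| = 1937 > bound (violated).

Step 1: Compute V_q(n, t) = Σ_{j=0}^3 C(n, j) (q−1)^j.
  j = 0: C(14,0)·(2)^0 = 1·1 = 1.
  j = 1: C(14,1)·(2)^1 = 14·2 = 28.
  j = 2: C(14,2)·(2)^2 = 91·4 = 364.
  j = 3: C(14,3)·(2)^3 = 364·8 = 2912.
  V_q(n, t) = 1 + 28 + 364 + 2912 = 3305.
Step 2: q^n = 3^14 = 4782969.
Step 3: Hamming bound ⌊q^n / V_q(n,t)⌋ = ⌊4782969/3305⌋ = 1447.
Step 4: Compare |C| = 1937 to 1447: violated.
The claimed |C| lies above the Hamming bound, so no 3-ary code of length 14 with d ≥ 7 can have 1937 codewords.


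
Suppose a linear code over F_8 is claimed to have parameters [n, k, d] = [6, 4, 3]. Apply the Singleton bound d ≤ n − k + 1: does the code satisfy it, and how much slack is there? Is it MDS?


Singleton RHS = n − k + 1 = 3, slack = 0, bound satisfied, MDS.

Singleton bound: d ≤ n − k + 1.
Here n = 6, k = 4, so n − k + 1 = 3.
Given d = 3, check d ≤ 3: YES.
Slack = (n − k + 1) − d = 0.
The code is MDS (slack = 0).
Description: the claimed parameters are [6, 4, 3]_8; such a code would be MDS (meets Singleton bound).


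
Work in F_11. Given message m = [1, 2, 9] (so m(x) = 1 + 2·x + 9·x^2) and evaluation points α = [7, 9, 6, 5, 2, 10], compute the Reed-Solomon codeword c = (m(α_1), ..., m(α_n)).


c = [5, 0, 7, 5, 8, 8]

Message polynomial: m(x) = 1 + 2·x + 9·x^2 (mod 11).
For each evaluation point α_i, compute m(α_i) mod 11:
  α_1 = 7: Horner steps 9 → 10 → 5, so m(7) = 5.
  α_2 = 9: Horner steps 9 → 6 → 0, so m(9) = 0.
  α_3 = 6: Horner steps 9 → 1 → 7, so m(6) = 7.
  α_4 = 5: Horner steps 9 → 3 → 5, so m(5) = 5.
  α_5 = 2: Horner steps 9 → 9 → 8, so m(2) = 8.
  α_6 = 10: Horner steps 9 → 4 → 8, so m(10) = 8.
Codeword c = [5, 0, 7, 5, 8, 8] ∈ F_11^6.


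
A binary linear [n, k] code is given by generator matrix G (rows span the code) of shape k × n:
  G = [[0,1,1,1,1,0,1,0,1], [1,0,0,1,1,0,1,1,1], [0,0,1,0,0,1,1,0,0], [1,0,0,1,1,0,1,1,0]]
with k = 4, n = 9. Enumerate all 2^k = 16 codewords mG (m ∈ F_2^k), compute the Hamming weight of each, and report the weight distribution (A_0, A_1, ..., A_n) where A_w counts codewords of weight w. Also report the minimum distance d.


Weight distribution: A_0 = 1, A_1 = 1, A_3 = 1, A_4 = 3, A_5 = 5, A_6 = 4, A_7 = 1. Minimum distance d = 1.

Enumerate all 2^4 = 16 messages m ∈ F_2^4.
For each, compute codeword c = mG in F_2^9, then tally its weight.
  m = 0000 → c = 000000000, weight = 0.
  m = 1000 → c = 011110101, weight = 6.
  m = 0100 → c = 100110111, weight = 6.
  m = 1100 → c = 111000010, weight = 4.
  m = 0010 → c = 001001100, weight = 3.
  m = 1010 → c = 010111001, weight = 5.
  m = 0110 → c = 101111011, weight = 7.
  m = 1110 → c = 110001110, weight = 5.
  m = 0001 → c = 100110110, weight = 5.
  m = 1001 → c = 111000011, weight = 5.
  m = 0101 → c = 000000001, weight = 1.
  m = 1101 → c = 011110100, weight = 5.
  m = 0011 → c = 101111010, weight = 6.
  m = 1011 → c = 110001111, weight = 6.
  m = 0111 → c = 001001101, weight = 4.
  m = 1111 → c = 010111000, weight = 4.
Tally weights:
  weight 0: 1 codewords.
  weight 1: 1 codewords.
  weight 3: 1 codewords.
  weight 4: 3 codewords.
  weight 5: 5 codewords.
  weight 6: 4 codewords.
  weight 7: 1 codewords.
Minimum distance d = smallest w > 0 with A_w > 0 = 1.
Sanity: Σ A_w = 16 = 2^4 = 16 ✓.


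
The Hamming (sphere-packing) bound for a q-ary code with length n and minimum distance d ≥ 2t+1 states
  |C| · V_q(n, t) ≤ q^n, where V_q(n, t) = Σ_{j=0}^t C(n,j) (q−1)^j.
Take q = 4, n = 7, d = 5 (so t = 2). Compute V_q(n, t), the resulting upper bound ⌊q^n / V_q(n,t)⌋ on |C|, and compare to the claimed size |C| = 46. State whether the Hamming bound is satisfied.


V_q(n, t) = 211, q^n = 16384, Hamming bound = 77, |C| = 46 ≤ bound (satisfied).

Step 1: Compute V_q(n, t) = Σ_{j=0}^2 C(n, j) (q−1)^j.
  j = 0: C(7,0)·(3)^0 = 1·1 = 1.
  j = 1: C(7,1)·(3)^1 = 7·3 = 21.
  j = 2: C(7,2)·(3)^2 = 21·9 = 189.
  V_q(n, t) = 1 + 21 + 189 = 211.
Step 2: q^n = 4^7 = 16384.
Step 3: Hamming bound ⌊q^n / V_q(n,t)⌋ = ⌊16384/211⌋ = 77.
Step 4: Compare |C| = 46 to 77: satisfied.
The claimed |C| lies below the Hamming bound.


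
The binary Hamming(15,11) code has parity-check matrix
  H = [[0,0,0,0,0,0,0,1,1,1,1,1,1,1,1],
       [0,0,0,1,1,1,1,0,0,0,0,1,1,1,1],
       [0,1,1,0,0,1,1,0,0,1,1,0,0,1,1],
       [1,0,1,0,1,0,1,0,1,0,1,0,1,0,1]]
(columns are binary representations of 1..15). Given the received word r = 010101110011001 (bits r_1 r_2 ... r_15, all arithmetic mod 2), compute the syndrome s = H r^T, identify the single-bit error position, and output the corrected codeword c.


s = (0, 1, 1, 1)^T, error position = 7, corrected codeword c = 010101010011001

Compute s = H r^T mod 2 one row at a time:
  s_1 = 1 + 0 + 0 + 1 + 1 + 0 + 0 + 1 = 4 ≡ 0 (mod 2).
  s_2 = 1 + 0 + 1 + 1 + 1 + 0 + 0 + 1 = 5 ≡ 1 (mod 2).
  s_3 = 1 + 0 + 1 + 1 + 0 + 1 + 0 + 1 = 5 ≡ 1 (mod 2).
  s_4 = 0 + 0 + 0 + 1 + 0 + 1 + 0 + 1 = 3 ≡ 1 (mod 2).
s = (0, 1, 1, 1)^T — this equals column 7 of H (binary 0111), so error is at position 7.
Correct: flip bit 7 of r = 010101110011001 to get c = 010101010011001.


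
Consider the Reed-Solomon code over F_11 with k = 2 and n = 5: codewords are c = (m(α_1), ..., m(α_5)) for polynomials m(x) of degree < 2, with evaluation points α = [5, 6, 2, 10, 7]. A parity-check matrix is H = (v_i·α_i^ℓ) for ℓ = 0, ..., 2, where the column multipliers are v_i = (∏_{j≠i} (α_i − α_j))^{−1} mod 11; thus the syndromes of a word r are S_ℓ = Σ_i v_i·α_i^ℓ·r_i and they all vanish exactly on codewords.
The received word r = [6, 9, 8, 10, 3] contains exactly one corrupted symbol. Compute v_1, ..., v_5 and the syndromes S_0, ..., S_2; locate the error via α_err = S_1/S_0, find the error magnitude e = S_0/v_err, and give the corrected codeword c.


S = (8, 1, 7), error at position 5, error magnitude e = 2, c = [6, 9, 8, 10, 1].

Step 1: column multipliers v_i = (∏_{j≠i}(α_i − α_j))^{−1} mod 11.
  i = 1 (α = 5): (5−6)(5−2)(5−10)(5−7) = (−1)·3·(−5)·(−2) = −30 ≡ 3, so v_1 = 3^{−1} = 4 (mod 11).
  i = 2 (α = 6): (6−5)(6−2)(6−10)(6−7) = 1·4·(−4)·(−1) = 16 ≡ 5, so v_2 = 5^{−1} = 9 (mod 11).
  i = 3 (α = 2): (2−5)(2−6)(2−10)(2−7) = (−3)·(−4)·(−8)·(−5) = 480 ≡ 7, so v_3 = 7^{−1} = 8 (mod 11).
  i = 4 (α = 10): (10−5)(10−6)(10−2)(10−7) = 5·4·8·3 = 480 ≡ 7, so v_4 = 7^{−1} = 8 (mod 11).
  i = 5 (α = 7): (7−5)(7−6)(7−2)(7−10) = 2·1·5·(−3) = −30 ≡ 3, so v_5 = 3^{−1} = 4 (mod 11).
  v = [4, 9, 8, 8, 4].
Step 2: syndromes of r = [6, 9, 8, 10, 3] (all sums mod 11).
  S_0 = Σ v_i r_i = 4·6 + 9·9 + 8·8 + 8·10 + 4·3 = 261 ≡ 8.
  S_1 = Σ v_i α_i r_i = 4·5·6 + 9·6·9 + 8·2·8 + 8·10·10 + 4·7·3 = 1618 ≡ 1.
  α_i^2 mod 11 = [3, 3, 4, 1, 5].
  S_2 = Σ v_i α_i^2 r_i = 4·3·6 + 9·3·9 + 8·4·8 + 8·1·10 + 4·5·3 = 711 ≡ 7.
  S = (8, 1, 7) ≠ 0, so r is not a codeword (an error is present).
Step 3: locate the error. For a single error e at position i, S_ℓ = v_i·e·α_i^ℓ, so α_err = S_1/S_0.
  S_0^{−1} = 8^{−1} = 7 (mod 11), so α_err = 1·7 = 7 ≡ 7 = α_5. Error position i = 5.
  Consistency check: S_2/S_1 = 7·1 = 7 ≡ 7 = α_err ✓ (single-error assumption holds).
Step 4: error magnitude e = S_0/v_5 = S_0·∏_{j≠5}(α_5 − α_j) = 8·3 = 24 ≡ 2 (mod 11).
Step 5: correct position 5: c_5 = r_5 − e = 3 − 2 ≡ 1 (mod 11). Hence c = [6, 9, 8, 10, 1].
  Check: interpolating c through the α_i gives m(x) = 2 + 3·x (degree < 2) with m(α_i) = c_i for every i, so c is indeed a codeword.


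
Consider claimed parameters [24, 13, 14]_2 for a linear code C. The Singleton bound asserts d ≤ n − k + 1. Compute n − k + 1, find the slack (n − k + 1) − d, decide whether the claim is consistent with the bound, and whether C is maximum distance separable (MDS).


Singleton RHS = n − k + 1 = 12, slack = -2, bound violated (no such code; not MDS).

Singleton bound: d ≤ n − k + 1.
Here n = 24, k = 13, so n − k + 1 = 12.
Given d = 14, check d ≤ 12: NO.
Slack = (n − k + 1) − d = -2.
The slack is negative: d = 14 exceeds n − k + 1 = 12 by 2, so the Singleton bound is violated and no linear [24, 13, 14]_2 code can exist. In particular it is not MDS (MDS requires d = n − k + 1 exactly).
Description: the claimed parameters are [24, 13, 14]_2; such a code would be impossible (violates the Singleton bound).


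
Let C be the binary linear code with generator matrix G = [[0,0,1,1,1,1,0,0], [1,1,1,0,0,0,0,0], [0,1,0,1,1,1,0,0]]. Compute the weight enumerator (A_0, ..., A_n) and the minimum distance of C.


Weight distribution: A_0 = 1, A_1 = 1, A_2 = 1, A_3 = 1, A_4 = 2, A_5 = 2. Minimum distance d = 1.

Enumerate all 2^3 = 8 messages m ∈ F_2^3.
For each, compute codeword c = mG in F_2^8, then tally its weight.
  m = 000 → c = 00000000, weight = 0.
  m = 100 → c = 00111100, weight = 4.
  m = 010 → c = 11100000, weight = 3.
  m = 110 → c = 11011100, weight = 5.
  m = 001 → c = 01011100, weight = 4.
  m = 101 → c = 01100000, weight = 2.
  m = 011 → c = 10111100, weight = 5.
  m = 111 → c = 10000000, weight = 1.
Tally weights:
  weight 0: 1 codewords.
  weight 1: 1 codewords.
  weight 2: 1 codewords.
  weight 3: 1 codewords.
  weight 4: 2 codewords.
  weight 5: 2 codewords.
Minimum distance d = smallest w > 0 with A_w > 0 = 1.
Sanity: Σ A_w = 8 = 2^3 = 8 ✓.


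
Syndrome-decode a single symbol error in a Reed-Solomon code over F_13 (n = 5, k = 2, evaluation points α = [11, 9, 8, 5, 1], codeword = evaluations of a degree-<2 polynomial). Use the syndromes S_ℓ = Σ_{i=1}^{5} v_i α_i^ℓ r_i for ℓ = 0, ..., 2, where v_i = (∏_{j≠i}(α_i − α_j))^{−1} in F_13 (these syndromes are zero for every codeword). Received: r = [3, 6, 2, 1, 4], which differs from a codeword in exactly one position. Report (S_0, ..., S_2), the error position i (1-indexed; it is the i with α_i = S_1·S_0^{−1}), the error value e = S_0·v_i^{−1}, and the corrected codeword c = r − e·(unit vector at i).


S = (8, 7, 11), error at position 2, error magnitude e = 8, c = [3, 11, 2, 1, 4].

Step 1: column multipliers v_i = (∏_{j≠i}(α_i − α_j))^{−1} mod 13.
  i = 1 (α = 11): (11−9)(11−8)(11−5)(11−1) = 2·3·6·10 = 360 ≡ 9, so v_1 = 9^{−1} = 3 (mod 13).
  i = 2 (α = 9): (9−11)(9−8)(9−5)(9−1) = (−2)·1·4·8 = −64 ≡ 1, so v_2 = 1^{−1} = 1 (mod 13).
  i = 3 (α = 8): (8−11)(8−9)(8−5)(8−1) = (−3)·(−1)·3·7 = 63 ≡ 11, so v_3 = 11^{−1} = 6 (mod 13).
  i = 4 (α = 5): (5−11)(5−9)(5−8)(5−1) = (−6)·(−4)·(−3)·4 = −288 ≡ 11, so v_4 = 11^{−1} = 6 (mod 13).
  i = 5 (α = 1): (1−11)(1−9)(1−8)(1−5) = (−10)·(−8)·(−7)·(−4) = 2240 ≡ 4, so v_5 = 4^{−1} = 10 (mod 13).
  v = [3, 1, 6, 6, 10].
Step 2: syndromes of r = [3, 6, 2, 1, 4] (all sums mod 13).
  S_0 = Σ v_i r_i = 3·3 + 1·6 + 6·2 + 6·1 + 10·4 = 73 ≡ 8.
  S_1 = Σ v_i α_i r_i = 3·11·3 + 1·9·6 + 6·8·2 + 6·5·1 + 10·1·4 = 319 ≡ 7.
  α_i^2 mod 13 = [4, 3, 12, 12, 1].
  S_2 = Σ v_i α_i^2 r_i = 3·4·3 + 1·3·6 + 6·12·2 + 6·12·1 + 10·1·4 = 310 ≡ 11.
  S = (8, 7, 11) ≠ 0, so r is not a codeword (an error is present).
Step 3: locate the error. For a single error e at position i, S_ℓ = v_i·e·α_i^ℓ, so α_err = S_1/S_0.
  S_0^{−1} = 8^{−1} = 5 (mod 13), so α_err = 7·5 = 35 ≡ 9 = α_2. Error position i = 2.
  Consistency check: S_2/S_1 = 11·2 = 22 ≡ 9 = α_err ✓ (single-error assumption holds).
Step 4: error magnitude e = S_0/v_2 = S_0·∏_{j≠2}(α_2 − α_j) = 8·1 = 8 ≡ 8 (mod 13).
Step 5: correct position 2: c_2 = r_2 − e = 6 − 8 ≡ 11 (mod 13). Hence c = [3, 11, 2, 1, 4].
  Check: interpolating c through the α_i gives m(x) = 8 + 9·x (degree < 2) with m(α_i) = c_i for every i, so c is indeed a codeword.


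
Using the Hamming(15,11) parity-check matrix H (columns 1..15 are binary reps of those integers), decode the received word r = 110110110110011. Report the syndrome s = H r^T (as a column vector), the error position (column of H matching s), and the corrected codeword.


s = (1, 1, 0, 1)^T, error position = 13, corrected codeword c = 110110110110111

Compute s = H r^T mod 2 one row at a time:
  s_1 = 1 + 0 + 1 + 1 + 0 + 0 + 1 + 1 = 5 ≡ 1 (mod 2).
  s_2 = 1 + 1 + 0 + 1 + 0 + 0 + 1 + 1 = 5 ≡ 1 (mod 2).
  s_3 = 1 + 0 + 0 + 1 + 1 + 1 + 1 + 1 = 6 ≡ 0 (mod 2).
  s_4 = 1 + 0 + 1 + 1 + 0 + 1 + 0 + 1 = 5 ≡ 1 (mod 2).
s = (1, 1, 0, 1)^T — this equals column 13 of H (binary 1101), so error is at position 13.
Correct: flip bit 13 of r = 110110110110011 to get c = 110110110110111.


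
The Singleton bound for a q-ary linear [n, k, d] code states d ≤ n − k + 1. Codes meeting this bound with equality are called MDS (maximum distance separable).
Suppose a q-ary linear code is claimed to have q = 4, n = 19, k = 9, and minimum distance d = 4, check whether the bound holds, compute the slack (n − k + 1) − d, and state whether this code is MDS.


Singleton RHS = n − k + 1 = 11, slack = 7, bound satisfied, not MDS.

Singleton bound: d ≤ n − k + 1.
Here n = 19, k = 9, so n − k + 1 = 11.
Given d = 4, check d ≤ 11: YES.
Slack = (n − k + 1) − d = 7.
The code is NOT MDS (slack = 7 > 0).
Description: the claimed parameters are [19, 9, 4]_4; such a code would be non-MDS.


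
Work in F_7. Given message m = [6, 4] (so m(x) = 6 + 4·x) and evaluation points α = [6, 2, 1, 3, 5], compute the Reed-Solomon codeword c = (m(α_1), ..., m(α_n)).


c = [2, 0, 3, 4, 5]

Message polynomial: m(x) = 6 + 4·x (mod 7).
For each evaluation point α_i, compute m(α_i) mod 7:
  α_1 = 6: Horner steps 4 → 2, so m(6) = 2.
  α_2 = 2: Horner steps 4 → 0, so m(2) = 0.
  α_3 = 1: Horner steps 4 → 3, so m(1) = 3.
  α_4 = 3: Horner steps 4 → 4, so m(3) = 4.
  α_5 = 5: Horner steps 4 → 5, so m(5) = 5.
Codeword c = [2, 0, 3, 4, 5] ∈ F_7^5.


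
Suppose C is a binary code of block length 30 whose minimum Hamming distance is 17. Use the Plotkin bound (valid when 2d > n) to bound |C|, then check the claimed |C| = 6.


Plotkin bound M ≤ 8; given |C| = 6 ≤ bound (satisfied).

Check applicability: 2d = 34, n = 30.
2d − n = 4 > 0, so Plotkin applies.
Compute d/(2d−n) = 17/4 ≈ 4.2500.
⌊d/(2d−n)⌋ = 4.
Plotkin bound: M ≤ 2·4 = 8.
Given |C| = 6, check: satisfied.
This |C| is below the Plotkin bound.


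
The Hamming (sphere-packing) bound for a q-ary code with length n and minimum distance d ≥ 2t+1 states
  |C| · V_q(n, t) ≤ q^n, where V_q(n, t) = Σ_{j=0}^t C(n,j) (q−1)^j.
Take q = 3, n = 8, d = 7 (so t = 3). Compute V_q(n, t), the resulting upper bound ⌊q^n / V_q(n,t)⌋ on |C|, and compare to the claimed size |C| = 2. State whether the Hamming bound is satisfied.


V_q(n, t) = 577, q^n = 6561, Hamming bound = 11, |C| = 2 ≤ bound (satisfied).

Step 1: Compute V_q(n, t) = Σ_{j=0}^3 C(n, j) (q−1)^j.
  j = 0: C(8,0)·(2)^0 = 1·1 = 1.
  j = 1: C(8,1)·(2)^1 = 8·2 = 16.
  j = 2: C(8,2)·(2)^2 = 28·4 = 112.
  j = 3: C(8,3)·(2)^3 = 56·8 = 448.
  V_q(n, t) = 1 + 16 + 112 + 448 = 577.
Step 2: q^n = 3^8 = 6561.
Step 3: Hamming bound ⌊q^n / V_q(n,t)⌋ = ⌊6561/577⌋ = 11.
Step 4: Compare |C| = 2 to 11: satisfied.
The claimed |C| lies below the Hamming bound.


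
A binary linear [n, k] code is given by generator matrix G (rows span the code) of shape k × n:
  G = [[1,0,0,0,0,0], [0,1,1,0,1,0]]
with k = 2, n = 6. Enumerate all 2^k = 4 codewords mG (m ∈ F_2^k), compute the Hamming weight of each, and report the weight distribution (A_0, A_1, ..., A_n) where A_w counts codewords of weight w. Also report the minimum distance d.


Weight distribution: A_0 = 1, A_1 = 1, A_3 = 1, A_4 = 1. Minimum distance d = 1.

Enumerate all 2^2 = 4 messages m ∈ F_2^2.
For each, compute codeword c = mG in F_2^6, then tally its weight.
  m = 00 → c = 000000, weight = 0.
  m = 10 → c = 100000, weight = 1.
  m = 01 → c = 011010, weight = 3.
  m = 11 → c = 111010, weight = 4.
Tally weights:
  weight 0: 1 codewords.
  weight 1: 1 codewords.
  weight 3: 1 codewords.
  weight 4: 1 codewords.
Minimum distance d = smallest w > 0 with A_w > 0 = 1.
Sanity: Σ A_w = 4 = 2^2 = 4 ✓.


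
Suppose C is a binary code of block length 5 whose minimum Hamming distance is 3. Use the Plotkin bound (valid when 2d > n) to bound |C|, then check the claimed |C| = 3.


Plotkin bound M ≤ 6; given |C| = 3 ≤ bound (satisfied).

Check applicability: 2d = 6, n = 5.
2d − n = 1 > 0, so Plotkin applies.
Compute d/(2d−n) = 3/1 ≈ 3.0000.
⌊d/(2d−n)⌋ = 3.
Plotkin bound: M ≤ 2·3 = 6.
Given |C| = 3, check: satisfied.
This |C| is below the Plotkin bound.


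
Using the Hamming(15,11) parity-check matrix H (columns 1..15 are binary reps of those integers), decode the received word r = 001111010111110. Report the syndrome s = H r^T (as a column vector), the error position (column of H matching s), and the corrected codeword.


s = (0, 0, 1, 0)^T, error position = 2, corrected codeword c = 011111010111110

Compute s = H r^T mod 2 one row at a time:
  s_1 = 1 + 0 + 1 + 1 + 1 + 1 + 1 + 0 = 6 ≡ 0 (mod 2).
  s_2 = 1 + 1 + 1 + 0 + 1 + 1 + 1 + 0 = 6 ≡ 0 (mod 2).
  s_3 = 0 + 1 + 1 + 0 + 1 + 1 + 1 + 0 = 5 ≡ 1 (mod 2).
  s_4 = 0 + 1 + 1 + 0 + 0 + 1 + 1 + 0 = 4 ≡ 0 (mod 2).
s = (0, 0, 1, 0)^T — this equals column 2 of H (binary 0010), so error is at position 2.
Correct: flip bit 2 of r = 001111010111110 to get c = 011111010111110.


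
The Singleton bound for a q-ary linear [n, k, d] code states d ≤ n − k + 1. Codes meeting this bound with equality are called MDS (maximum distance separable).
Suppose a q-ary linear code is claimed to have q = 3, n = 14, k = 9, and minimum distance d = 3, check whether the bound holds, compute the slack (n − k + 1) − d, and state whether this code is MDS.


Singleton RHS = n − k + 1 = 6, slack = 3, bound satisfied, not MDS.

Singleton bound: d ≤ n − k + 1.
Here n = 14, k = 9, so n − k + 1 = 6.
Given d = 3, check d ≤ 6: YES.
Slack = (n − k + 1) − d = 3.
The code is NOT MDS (slack = 3 > 0).
Description: the claimed parameters are [14, 9, 3]_3; such a code would be non-MDS.


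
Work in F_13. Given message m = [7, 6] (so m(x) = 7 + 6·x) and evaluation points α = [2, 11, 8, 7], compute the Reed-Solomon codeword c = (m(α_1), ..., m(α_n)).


c = [6, 8, 3, 10]

Message polynomial: m(x) = 7 + 6·x (mod 13).
For each evaluation point α_i, compute m(α_i) mod 13:
  α_1 = 2: Horner steps 6 → 6, so m(2) = 6.
  α_2 = 11: Horner steps 6 → 8, so m(11) = 8.
  α_3 = 8: Horner steps 6 → 3, so m(8) = 3.
  α_4 = 7: Horner steps 6 → 10, so m(7) = 10.
Codeword c = [6, 8, 3, 10] ∈ F_13^4.


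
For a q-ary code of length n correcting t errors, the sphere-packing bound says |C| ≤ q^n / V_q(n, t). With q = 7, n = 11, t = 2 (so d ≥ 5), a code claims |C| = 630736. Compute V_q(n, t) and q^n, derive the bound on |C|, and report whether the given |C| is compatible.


V_q(n, t) = 2047, q^n = 1977326743, Hamming bound = 965963, |C| = 630736 ≤ bound (satisfied).

Step 1: Compute V_q(n, t) = Σ_{j=0}^2 C(n, j) (q−1)^j.
  j = 0: C(11,0)·(6)^0 = 1·1 = 1.
  j = 1: C(11,1)·(6)^1 = 11·6 = 66.
  j = 2: C(11,2)·(6)^2 = 55·36 = 1980.
  V_q(n, t) = 1 + 66 + 1980 = 2047.
Step 2: q^n = 7^11 = 1977326743.
Step 3: Hamming bound ⌊q^n / V_q(n,t)⌋ = ⌊1977326743/2047⌋ = 965963.
Step 4: Compare |C| = 630736 to 965963: satisfied.
The claimed |C| lies below the Hamming bound.


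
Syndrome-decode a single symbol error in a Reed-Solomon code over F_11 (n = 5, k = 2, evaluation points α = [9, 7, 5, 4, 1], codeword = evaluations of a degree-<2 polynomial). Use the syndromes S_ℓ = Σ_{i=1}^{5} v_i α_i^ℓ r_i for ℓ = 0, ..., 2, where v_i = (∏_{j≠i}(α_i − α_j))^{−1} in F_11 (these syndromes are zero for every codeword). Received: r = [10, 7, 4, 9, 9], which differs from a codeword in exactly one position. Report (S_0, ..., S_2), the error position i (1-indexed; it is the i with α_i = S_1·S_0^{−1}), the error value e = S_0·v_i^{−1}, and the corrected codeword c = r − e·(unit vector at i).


S = (10, 7, 6), error at position 4, error magnitude e = 1, c = [10, 7, 4, 8, 9].

Step 1: column multipliers v_i = (∏_{j≠i}(α_i − α_j))^{−1} mod 11.
  i = 1 (α = 9): (9−7)(9−5)(9−4)(9−1) = 2·4·5·8 = 320 ≡ 1, so v_1 = 1^{−1} = 1 (mod 11).
  i = 2 (α = 7): (7−9)(7−5)(7−4)(7−1) = (−2)·2·3·6 = −72 ≡ 5, so v_2 = 5^{−1} = 9 (mod 11).
  i = 3 (α = 5): (5−9)(5−7)(5−4)(5−1) = (−4)·(−2)·1·4 = 32 ≡ 10, so v_3 = 10^{−1} = 10 (mod 11).
  i = 4 (α = 4): (4−9)(4−7)(4−5)(4−1) = (−5)·(−3)·(−1)·3 = −45 ≡ 10, so v_4 = 10^{−1} = 10 (mod 11).
  i = 5 (α = 1): (1−9)(1−7)(1−5)(1−4) = (−8)·(−6)·(−4)·(−3) = 576 ≡ 4, so v_5 = 4^{−1} = 3 (mod 11).
  v = [1, 9, 10, 10, 3].
Step 2: syndromes of r = [10, 7, 4, 9, 9] (all sums mod 11).
  S_0 = Σ v_i r_i = 1·10 + 9·7 + 10·4 + 10·9 + 3·9 = 230 ≡ 10.
  S_1 = Σ v_i α_i r_i = 1·9·10 + 9·7·7 + 10·5·4 + 10·4·9 + 3·1·9 = 1118 ≡ 7.
  α_i^2 mod 11 = [4, 5, 3, 5, 1].
  S_2 = Σ v_i α_i^2 r_i = 1·4·10 + 9·5·7 + 10·3·4 + 10·5·9 + 3·1·9 = 952 ≡ 6.
  S = (10, 7, 6) ≠ 0, so r is not a codeword (an error is present).
Step 3: locate the error. For a single error e at position i, S_ℓ = v_i·e·α_i^ℓ, so α_err = S_1/S_0.
  S_0^{−1} = 10^{−1} = 10 (mod 11), so α_err = 7·10 = 70 ≡ 4 = α_4. Error position i = 4.
  Consistency check: S_2/S_1 = 6·8 = 48 ≡ 4 = α_err ✓ (single-error assumption holds).
Step 4: error magnitude e = S_0/v_4 = S_0·∏_{j≠4}(α_4 − α_j) = 10·10 = 100 ≡ 1 (mod 11).
Step 5: correct position 4: c_4 = r_4 − e = 9 − 1 ≡ 8 (mod 11). Hence c = [10, 7, 4, 8, 9].
  Check: interpolating c through the α_i gives m(x) = 2 + 7·x (degree < 2) with m(α_i) = c_i for every i, so c is indeed a codeword.


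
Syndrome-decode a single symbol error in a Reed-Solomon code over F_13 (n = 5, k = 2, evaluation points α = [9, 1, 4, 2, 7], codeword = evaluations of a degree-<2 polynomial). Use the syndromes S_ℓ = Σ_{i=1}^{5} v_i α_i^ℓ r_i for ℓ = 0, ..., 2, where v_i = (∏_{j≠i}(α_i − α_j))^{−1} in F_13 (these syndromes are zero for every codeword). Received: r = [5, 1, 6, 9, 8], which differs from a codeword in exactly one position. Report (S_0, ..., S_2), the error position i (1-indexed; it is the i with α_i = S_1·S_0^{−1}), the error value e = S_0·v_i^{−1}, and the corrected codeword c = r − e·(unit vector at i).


S = (10, 10, 10), error at position 2, error magnitude e = 10, c = [5, 4, 6, 9, 8].

Step 1: column multipliers v_i = (∏_{j≠i}(α_i − α_j))^{−1} mod 13.
  i = 1 (α = 9): (9−1)(9−4)(9−2)(9−7) = 8·5·7·2 = 560 ≡ 1, so v_1 = 1^{−1} = 1 (mod 13).
  i = 2 (α = 1): (1−9)(1−4)(1−2)(1−7) = (−8)·(−3)·(−1)·(−6) = 144 ≡ 1, so v_2 = 1^{−1} = 1 (mod 13).
  i = 3 (α = 4): (4−9)(4−1)(4−2)(4−7) = (−5)·3·2·(−3) = 90 ≡ 12, so v_3 = 12^{−1} = 12 (mod 13).
  i = 4 (α = 2): (2−9)(2−1)(2−4)(2−7) = (−7)·1·(−2)·(−5) = −70 ≡ 8, so v_4 = 8^{−1} = 5 (mod 13).
  i = 5 (α = 7): (7−9)(7−1)(7−4)(7−2) = (−2)·6·3·5 = −180 ≡ 2, so v_5 = 2^{−1} = 7 (mod 13).
  v = [1, 1, 12, 5, 7].
Step 2: syndromes of r = [5, 1, 6, 9, 8] (all sums mod 13).
  S_0 = Σ v_i r_i = 1·5 + 1·1 + 12·6 + 5·9 + 7·8 = 179 ≡ 10.
  S_1 = Σ v_i α_i r_i = 1·9·5 + 1·1·1 + 12·4·6 + 5·2·9 + 7·7·8 = 816 ≡ 10.
  α_i^2 mod 13 = [3, 1, 3, 4, 10].
  S_2 = Σ v_i α_i^2 r_i = 1·3·5 + 1·1·1 + 12·3·6 + 5·4·9 + 7·10·8 = 972 ≡ 10.
  S = (10, 10, 10) ≠ 0, so r is not a codeword (an error is present).
Step 3: locate the error. For a single error e at position i, S_ℓ = v_i·e·α_i^ℓ, so α_err = S_1/S_0.
  S_0^{−1} = 10^{−1} = 4 (mod 13), so α_err = 10·4 = 40 ≡ 1 = α_2. Error position i = 2.
  Consistency check: S_2/S_1 = 10·4 = 40 ≡ 1 = α_err ✓ (single-error assumption holds).
Step 4: error magnitude e = S_0/v_2 = S_0·∏_{j≠2}(α_2 − α_j) = 10·1 = 10 ≡ 10 (mod 13).
Step 5: correct position 2: c_2 = r_2 − e = 1 − 10 ≡ 4 (mod 13). Hence c = [5, 4, 6, 9, 8].
  Check: interpolating c through the α_i gives m(x) = 12 + 5·x (degree < 2) with m(α_i) = c_i for every i, so c is indeed a codeword.


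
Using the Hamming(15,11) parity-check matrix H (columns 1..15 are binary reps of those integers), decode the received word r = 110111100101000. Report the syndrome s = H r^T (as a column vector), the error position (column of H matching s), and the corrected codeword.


s = (0, 1, 0, 1)^T, error position = 5, corrected codeword c = 110101100101000

Compute s = H r^T mod 2 one row at a time:
  s_1 = 0 + 0 + 1 + 0 + 1 + 0 + 0 + 0 = 2 ≡ 0 (mod 2).
  s_2 = 1 + 1 + 1 + 1 + 1 + 0 + 0 + 0 = 5 ≡ 1 (mod 2).
  s_3 = 1 + 0 + 1 + 1 + 1 + 0 + 0 + 0 = 4 ≡ 0 (mod 2).
  s_4 = 1 + 0 + 1 + 1 + 0 + 0 + 0 + 0 = 3 ≡ 1 (mod 2).
s = (0, 1, 0, 1)^T — this equals column 5 of H (binary 0101), so error is at position 5.
Correct: flip bit 5 of r = 110111100101000 to get c = 110101100101000.


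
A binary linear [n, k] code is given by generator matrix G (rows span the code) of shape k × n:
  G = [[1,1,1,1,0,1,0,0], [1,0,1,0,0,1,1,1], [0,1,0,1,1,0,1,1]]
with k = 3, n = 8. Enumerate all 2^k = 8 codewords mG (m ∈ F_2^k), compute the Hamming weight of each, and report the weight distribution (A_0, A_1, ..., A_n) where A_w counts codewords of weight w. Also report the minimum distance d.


Weight distribution: A_0 = 1, A_1 = 1, A_4 = 1, A_5 = 3, A_6 = 2. Minimum distance d = 1.

Enumerate all 2^3 = 8 messages m ∈ F_2^3.
For each, compute codeword c = mG in F_2^8, then tally its weight.
  m = 000 → c = 00000000, weight = 0.
  m = 100 → c = 11110100, weight = 5.
  m = 010 → c = 10100111, weight = 5.
  m = 110 → c = 01010011, weight = 4.
  m = 001 → c = 01011011, weight = 5.
  m = 101 → c = 10101111, weight = 6.
  m = 011 → c = 11111100, weight = 6.
  m = 111 → c = 00001000, weight = 1.
Tally weights:
  weight 0: 1 codewords.
  weight 1: 1 codewords.
  weight 4: 1 codewords.
  weight 5: 3 codewords.
  weight 6: 2 codewords.
Minimum distance d = smallest w > 0 with A_w > 0 = 1.
Sanity: Σ A_w = 8 = 2^3 = 8 ✓.


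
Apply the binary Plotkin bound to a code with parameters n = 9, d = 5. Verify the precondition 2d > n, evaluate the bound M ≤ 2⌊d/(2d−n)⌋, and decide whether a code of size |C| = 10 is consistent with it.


Plotkin bound M ≤ 10; given |C| = 10 ≤ bound (satisfied).

Check applicability: 2d = 10, n = 9.
2d − n = 1 > 0, so Plotkin applies.
Compute d/(2d−n) = 5/1 ≈ 5.0000.
⌊d/(2d−n)⌋ = 5.
Plotkin bound: M ≤ 2·5 = 10.
Given |C| = 10, check: satisfied.
This |C| is at the Plotkin bound.


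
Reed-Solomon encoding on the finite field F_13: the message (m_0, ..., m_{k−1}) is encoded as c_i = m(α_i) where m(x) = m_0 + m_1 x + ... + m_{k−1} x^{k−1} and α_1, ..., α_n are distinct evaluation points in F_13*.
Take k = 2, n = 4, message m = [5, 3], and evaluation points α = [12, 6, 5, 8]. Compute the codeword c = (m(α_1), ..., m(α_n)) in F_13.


c = [2, 10, 7, 3]

Message polynomial: m(x) = 5 + 3·x (mod 13).
For each evaluation point α_i, compute m(α_i) mod 13:
  α_1 = 12: Horner steps 3 → 2, so m(12) = 2.
  α_2 = 6: Horner steps 3 → 10, so m(6) = 10.
  α_3 = 5: Horner steps 3 → 7, so m(5) = 7.
  α_4 = 8: Horner steps 3 → 3, so m(8) = 3.
Codeword c = [2, 10, 7, 3] ∈ F_13^4.
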